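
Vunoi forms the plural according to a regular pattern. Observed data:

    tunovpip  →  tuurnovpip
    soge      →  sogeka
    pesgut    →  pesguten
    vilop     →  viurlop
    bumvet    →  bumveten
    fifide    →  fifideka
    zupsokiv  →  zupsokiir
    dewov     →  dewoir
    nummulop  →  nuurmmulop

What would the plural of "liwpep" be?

liurwpep

dewov and nummulop both have last vowel 'o' yet inflect differently (dewoir, nuurmmulop), so the last vowel is not what conditions the rule; the final letter is.
"liwpep" ends in -p. The stems ending in -p (nummulop → nuurmmulop, tunovpip → tuurnovpip, vilop → viurlop) insert -ur- after the first vowel.
So liwpep → liurwpep.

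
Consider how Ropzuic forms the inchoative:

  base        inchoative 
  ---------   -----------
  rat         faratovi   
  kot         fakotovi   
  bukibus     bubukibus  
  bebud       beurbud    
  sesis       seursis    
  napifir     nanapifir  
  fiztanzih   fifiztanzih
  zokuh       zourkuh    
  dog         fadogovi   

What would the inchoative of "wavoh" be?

"wavoh" has 2 vowels. The stems with 2 vowels (bebud → beurbud, sesis → seursis, zokuh → zourkuh) insert -ur- after the first vowel.
The other patterns: stems with 1 vowel add fa- … -ovi around the stem; stems with 3 vowels repeat the first consonant+vowel as a prefix.
So wavoh → waurvoh.

waurvoh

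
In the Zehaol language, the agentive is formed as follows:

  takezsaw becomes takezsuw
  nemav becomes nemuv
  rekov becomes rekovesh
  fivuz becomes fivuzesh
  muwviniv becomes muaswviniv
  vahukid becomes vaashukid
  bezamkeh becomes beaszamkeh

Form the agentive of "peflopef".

peasflopef

nemav and rekov both end in -v yet inflect differently (nemuv, rekovesh), so the final letter is not what conditions the rule; the last vowel is.
"peflopef" has last vowel 'e'. The one such stem in the data (bezamkeh → beaszamkeh) inserts -as- after the first vowel (as do muwviniv, vahukid), so the same rule applies.
The other patterns: stems whose last vowel is 'a' change the last vowel to 'u'; stems whose last vowel is 'o' or 'u' add -esh.
So peflopef → peasflopef.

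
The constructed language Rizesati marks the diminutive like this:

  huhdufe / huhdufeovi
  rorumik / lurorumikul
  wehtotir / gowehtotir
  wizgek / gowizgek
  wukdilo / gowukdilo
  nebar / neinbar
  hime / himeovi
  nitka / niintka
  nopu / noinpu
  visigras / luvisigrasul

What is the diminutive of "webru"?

gowebru

"webru" begins with w-. The stems beginning with w- (wizgek → gowizgek, wukdilo → gowukdilo, wehtotir → gowehtotir) add the prefix go-.
So webru → gowebru.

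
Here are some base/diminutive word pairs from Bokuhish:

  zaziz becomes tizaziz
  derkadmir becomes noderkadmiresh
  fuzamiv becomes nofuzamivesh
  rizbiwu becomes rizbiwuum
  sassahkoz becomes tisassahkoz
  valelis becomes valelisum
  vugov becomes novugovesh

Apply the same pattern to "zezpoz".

tizezpoz

zaziz and fuzamiv both have last vowel 'i' yet inflect differently (tizaziz, nofuzamivesh), so the last vowel is not what conditions the rule; the final letter is.
"zezpoz" ends in -z. The stems ending in -z (zaziz → tizaziz, sassahkoz → tisassahkoz) add the prefix ti-.
The other patterns: stems ending in -r or -v add no- … -esh around the stem; stems ending in -s or -u add -um.
So zezpoz → tizezpoz.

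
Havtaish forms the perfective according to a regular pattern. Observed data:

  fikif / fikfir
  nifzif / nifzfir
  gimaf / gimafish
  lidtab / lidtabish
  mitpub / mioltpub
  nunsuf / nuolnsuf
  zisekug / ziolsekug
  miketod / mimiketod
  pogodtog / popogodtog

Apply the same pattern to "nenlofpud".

neolnlofpud

fikif and gimaf both end in -f yet inflect differently (fikfir, gimafish), so the final letter is not what conditions the rule; the last vowel is.
"nenlofpud" has last vowel 'u'. The stems whose last vowel is 'u' (mitpub → mioltpub, nunsuf → nuolnsuf, zisekug → ziolsekug) insert -ol- after the first vowel.
The other patterns: stems whose last vowel is 'i' delete the last vowel and add -ir; stems whose last vowel is 'a' add -ish; stems whose last vowel is 'o' repeat the first consonant+vowel as a prefix.
So nenlofpud → neolnlofpud.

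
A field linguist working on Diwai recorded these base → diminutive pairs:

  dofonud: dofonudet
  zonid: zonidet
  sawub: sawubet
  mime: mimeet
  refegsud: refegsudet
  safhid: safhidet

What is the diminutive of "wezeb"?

Every pair shown (dofonud → dofonudet, zonid → zonidet, sawub → sawubet, …) follows the same rule: add -et.
So wezeb → wezebet.

wezebet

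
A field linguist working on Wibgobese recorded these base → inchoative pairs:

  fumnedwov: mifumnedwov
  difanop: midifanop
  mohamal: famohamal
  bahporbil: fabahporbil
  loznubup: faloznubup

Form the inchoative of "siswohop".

difanop and loznubup both end in -p yet inflect differently (midifanop, faloznubup), so the final letter is not what conditions the rule; the last vowel is.
"siswohop" has last vowel 'o'. The stems whose last vowel is 'o' (fumnedwov → mifumnedwov, difanop → midifanop) add the prefix mi-.
The other pattern: stems whose last vowel is 'a', 'i' or 'u' add the prefix fa-.
So siswohop → misiswohop.

misiswohop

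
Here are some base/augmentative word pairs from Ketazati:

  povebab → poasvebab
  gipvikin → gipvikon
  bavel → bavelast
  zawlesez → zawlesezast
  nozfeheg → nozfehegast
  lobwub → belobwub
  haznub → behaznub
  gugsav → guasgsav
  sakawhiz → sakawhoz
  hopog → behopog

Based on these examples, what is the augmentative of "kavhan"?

sakawhiz and zawlesez both end in -z yet inflect differently (sakawhoz, zawlesezast), so the final letter is not what conditions the rule; the last vowel is.
"kavhan" has last vowel 'a'. The stems whose last vowel is 'a' (gugsav → guasgsav, povebab → poasvebab) insert -as- after the first vowel.
The other patterns: stems whose last vowel is 'o' or 'u' add the prefix be-; stems whose last vowel is 'i' change the last vowel to 'o'; stems whose last vowel is 'e' add -ast.
So kavhan → kaasvhan.

kaasvhan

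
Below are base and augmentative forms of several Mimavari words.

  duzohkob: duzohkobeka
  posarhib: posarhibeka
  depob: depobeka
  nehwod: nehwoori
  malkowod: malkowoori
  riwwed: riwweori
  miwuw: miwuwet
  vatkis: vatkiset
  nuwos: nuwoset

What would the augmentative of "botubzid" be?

duzohkob and nehwod both have last vowel 'o' yet inflect differently (duzohkobeka, nehwoori), so the last vowel is not what conditions the rule; the final letter is.
"botubzid" ends in -d. The stems ending in -d (nehwod → nehwoori, malkowod → malkowoori, riwwed → riwweori) drop the final letter and add -ori.
So botubzid → botubziori.

botubziori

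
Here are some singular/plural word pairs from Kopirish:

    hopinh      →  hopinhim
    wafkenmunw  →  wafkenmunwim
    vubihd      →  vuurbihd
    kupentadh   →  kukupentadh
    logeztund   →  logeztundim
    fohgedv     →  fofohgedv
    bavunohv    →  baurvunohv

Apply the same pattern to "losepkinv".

kupentadh and hopinh both end in -h yet inflect differently (kukupentadh, hopinhim), so the final letter is not what conditions the rule; the second-to-last letter is.
"losepkinv" has second-to-last letter 'n'. The stems whose second-to-last letter is 'n' (logeztund → logeztundim, wafkenmunw → wafkenmunwim, hopinh → hopinhim) add -im.
The other patterns: stems whose second-to-last letter is 'd' repeat the first consonant+vowel as a prefix; stems whose second-to-last letter is 'h' insert -ur- after the first vowel.
So losepkinv → losepkinvim.

losepkinvim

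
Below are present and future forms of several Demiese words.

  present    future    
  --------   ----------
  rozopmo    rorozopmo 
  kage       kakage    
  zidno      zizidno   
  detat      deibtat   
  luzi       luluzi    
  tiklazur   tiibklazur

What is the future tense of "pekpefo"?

pepekpefo

kage and detat both have 2 vowels yet inflect differently (kakage, deibtat), so the number of vowels is not what conditions the rule; whether the stem ends in a vowel or a consonant is.
"pekpefo" ends in a vowel. The stems ending in a vowel (kage → kakage, zidno → zizidno, rozopmo → rorozopmo) repeat the first consonant+vowel as a prefix.
So pekpefo → pepekpefo.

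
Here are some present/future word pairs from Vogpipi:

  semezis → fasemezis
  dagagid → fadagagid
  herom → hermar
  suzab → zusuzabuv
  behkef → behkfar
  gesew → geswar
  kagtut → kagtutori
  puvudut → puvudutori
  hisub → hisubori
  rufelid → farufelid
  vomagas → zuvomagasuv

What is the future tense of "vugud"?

hisub and suzab both end in -b yet inflect differently (hisubori, zusuzabuv), so the final letter is not what conditions the rule; the last vowel is.
"vugud" has last vowel 'u'. The stems whose last vowel is 'u' (kagtut → kagtutori, puvudut → puvudutori, hisub → hisubori) add -ori.
The other patterns: stems whose last vowel is 'e' or 'o' delete the last vowel and add -ar; stems whose last vowel is 'a' add zu- … -uv around the stem; stems whose last vowel is 'i' add the prefix fa-.
So vugud → vugudori.

vugudori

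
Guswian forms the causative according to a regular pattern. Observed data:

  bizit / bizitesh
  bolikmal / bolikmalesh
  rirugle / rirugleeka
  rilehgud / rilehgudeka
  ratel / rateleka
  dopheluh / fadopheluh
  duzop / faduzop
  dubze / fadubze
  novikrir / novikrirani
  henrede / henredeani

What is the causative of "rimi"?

rimieka

"rimi" begins with r-. The stems beginning with r- (rirugle → rirugleeka, rilehgud → rilehgudeka, ratel → rateleka) add -eka.
The other patterns: stems beginning with b- add -esh; stems beginning with d- add the prefix fa-; stems beginning with h- or n- add -ani.
So rimi → rimieka.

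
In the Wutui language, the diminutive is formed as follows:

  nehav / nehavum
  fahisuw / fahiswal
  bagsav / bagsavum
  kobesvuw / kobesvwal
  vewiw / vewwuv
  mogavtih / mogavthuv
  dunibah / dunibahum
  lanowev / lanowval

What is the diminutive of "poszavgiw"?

mogavtih and dunibah both end in -h yet inflect differently (mogavthuv, dunibahum), so the final letter is not what conditions the rule; the last vowel is.
"poszavgiw" has last vowel 'i'. The stems whose last vowel is 'i' (vewiw → vewwuv, mogavtih → mogavthuv) delete the last vowel and add -uv.
The other patterns: stems whose last vowel is 'a' add -um; stems whose last vowel is 'e' or 'u' delete the last vowel and add -al.
So poszavgiw → poszavgwuv.

poszavgwuv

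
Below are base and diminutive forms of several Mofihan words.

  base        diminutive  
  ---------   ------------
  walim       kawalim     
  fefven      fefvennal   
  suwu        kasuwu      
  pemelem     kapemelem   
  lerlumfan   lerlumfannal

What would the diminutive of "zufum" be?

kazufum

fefven and pemelem both have last vowel 'e' yet inflect differently (fefvennal, kapemelem), so the last vowel is not what conditions the rule; the final letter is.
"zufum" ends in -m. The stems ending in -m (pemelem → kapemelem, walim → kawalim) add the prefix ka-.
The other pattern: stems ending in -n double the final consonant and add -al.
So zufum → kazufum.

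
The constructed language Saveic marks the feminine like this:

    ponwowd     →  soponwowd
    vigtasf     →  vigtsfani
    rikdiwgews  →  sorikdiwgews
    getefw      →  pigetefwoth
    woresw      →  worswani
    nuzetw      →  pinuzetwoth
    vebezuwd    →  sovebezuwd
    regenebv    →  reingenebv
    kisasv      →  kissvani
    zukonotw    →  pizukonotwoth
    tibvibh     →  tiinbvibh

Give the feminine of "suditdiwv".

sosuditdiwv

woresw and nuzetw both end in -w yet inflect differently (worswani, pinuzetwoth), so the final letter is not what conditions the rule; the second-to-last letter is.
"suditdiwv" has second-to-last letter 'w'. The stems whose second-to-last letter is 'w' (vebezuwd → sovebezuwd, rikdiwgews → sorikdiwgews, ponwowd → soponwowd) add the prefix so-.
The other patterns: stems whose second-to-last letter is 's' delete the last vowel and add -ani; stems whose second-to-last letter is 'f' or 't' add pi- … -oth around the stem; stems whose second-to-last letter is 'b' insert -in- after the first vowel.
So suditdiwv → sosuditdiwv.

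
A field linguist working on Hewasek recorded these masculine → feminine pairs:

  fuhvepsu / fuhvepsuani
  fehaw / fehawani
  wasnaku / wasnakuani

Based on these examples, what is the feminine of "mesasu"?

mesasuani

Every pair shown (fuhvepsu → fuhvepsuani, fehaw → fehawani, wasnaku → wasnakuani) follows the same rule: add -ani.
So mesasu → mesasuani.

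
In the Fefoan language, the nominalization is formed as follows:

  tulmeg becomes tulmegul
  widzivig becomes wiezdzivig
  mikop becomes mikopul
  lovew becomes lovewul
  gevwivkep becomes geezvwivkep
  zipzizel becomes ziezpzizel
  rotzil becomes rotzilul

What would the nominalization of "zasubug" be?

mikop and gevwivkep both end in -p yet inflect differently (mikopul, geezvwivkep), so the final letter is not what conditions the rule; the number of vowels is.
"zasubug" has 3 vowels. The stems with 3 vowels (gevwivkep → geezvwivkep, zipzizel → ziezpzizel, widzivig → wiezdzivig) insert -ez- after the first vowel.
The other pattern: stems with 2 vowels add -ul.
So zasubug → zaezsubug.

zaezsubug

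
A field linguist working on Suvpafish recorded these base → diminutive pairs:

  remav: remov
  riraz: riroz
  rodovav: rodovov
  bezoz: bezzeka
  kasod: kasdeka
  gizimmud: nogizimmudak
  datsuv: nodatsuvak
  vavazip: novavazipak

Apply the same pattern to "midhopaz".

"midhopaz" has last vowel 'a'. The stems whose last vowel is 'a' (remav → remov, riraz → riroz, rodovav → rodovov) change the last vowel to 'o'.
So midhopaz → midhopoz.

midhopoz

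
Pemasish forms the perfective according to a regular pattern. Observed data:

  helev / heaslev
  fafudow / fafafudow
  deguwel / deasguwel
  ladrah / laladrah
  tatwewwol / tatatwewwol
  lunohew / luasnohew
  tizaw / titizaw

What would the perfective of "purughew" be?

"purughew" has last vowel 'e'. The stems whose last vowel is 'e' (lunohew → luasnohew, helev → heaslev, deguwel → deasguwel) insert -as- after the first vowel.
The other pattern: stems whose last vowel is 'a' or 'o' repeat the first consonant+vowel as a prefix.
So purughew → puasrughew.

puasrughew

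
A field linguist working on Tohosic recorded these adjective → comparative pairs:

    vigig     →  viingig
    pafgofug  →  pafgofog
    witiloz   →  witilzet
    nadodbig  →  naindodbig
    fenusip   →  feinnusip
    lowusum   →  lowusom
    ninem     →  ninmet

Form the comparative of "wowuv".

nadodbig and pafgofug both end in -g yet inflect differently (naindodbig, pafgofog), so the final letter is not what conditions the rule; the last vowel is.
"wowuv" has last vowel 'u'. The stems whose last vowel is 'u' (pafgofug → pafgofog, lowusum → lowusom) change the last vowel to 'o'.
So wowuv → wowov.

wowov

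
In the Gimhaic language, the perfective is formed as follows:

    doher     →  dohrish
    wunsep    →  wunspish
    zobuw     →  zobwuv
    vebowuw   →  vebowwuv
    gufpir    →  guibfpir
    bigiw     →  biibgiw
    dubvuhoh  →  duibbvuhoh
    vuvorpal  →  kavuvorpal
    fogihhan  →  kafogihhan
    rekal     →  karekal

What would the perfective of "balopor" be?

baiblopor

"balopor" has last vowel 'o'. The one such stem in the data (dubvuhoh → duibbvuhoh) inserts -ib- after the first vowel (as do gufpir, bigiw), so the same rule applies.
So balopor → baiblopor.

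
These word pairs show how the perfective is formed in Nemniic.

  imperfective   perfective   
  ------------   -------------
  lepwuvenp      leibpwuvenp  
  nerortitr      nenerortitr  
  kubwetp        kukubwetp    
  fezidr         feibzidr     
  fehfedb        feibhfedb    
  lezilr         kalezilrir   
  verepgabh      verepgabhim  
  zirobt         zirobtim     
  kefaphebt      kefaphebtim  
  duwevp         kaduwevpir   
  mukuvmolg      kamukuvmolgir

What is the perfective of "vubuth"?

lepwuvenp and duwevp both end in -p yet inflect differently (leibpwuvenp, kaduwevpir), so the final letter is not what conditions the rule; the second-to-last letter is.
"vubuth" has second-to-last letter 't'. The stems whose second-to-last letter is 't' (nerortitr → nenerortitr, kubwetp → kukubwetp) repeat the first consonant+vowel as a prefix.
The other patterns: stems whose second-to-last letter is 'd' or 'n' insert -ib- after the first vowel; stems whose second-to-last letter is 'l' or 'v' add ka- … -ir around the stem; stems whose second-to-last letter is 'b' add -im.
So vubuth → vuvubuth.

vuvubuth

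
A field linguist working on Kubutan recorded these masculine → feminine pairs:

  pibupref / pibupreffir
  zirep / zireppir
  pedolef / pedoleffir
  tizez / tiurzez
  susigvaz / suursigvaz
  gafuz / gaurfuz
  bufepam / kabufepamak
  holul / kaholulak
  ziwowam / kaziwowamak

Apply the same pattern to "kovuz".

pibupref and tizez both have last vowel 'e' yet inflect differently (pibupreffir, tiurzez), so the last vowel is not what conditions the rule; the final letter is.
"kovuz" ends in -z. The stems ending in -z (tizez → tiurzez, susigvaz → suursigvaz, gafuz → gaurfuz) insert -ur- after the first vowel.
So kovuz → kourvuz.

kourvuz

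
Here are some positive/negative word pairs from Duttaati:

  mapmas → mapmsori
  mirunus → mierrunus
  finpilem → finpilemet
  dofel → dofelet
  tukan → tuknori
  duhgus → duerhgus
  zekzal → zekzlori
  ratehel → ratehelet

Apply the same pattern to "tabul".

dofel and zekzal both end in -l yet inflect differently (dofelet, zekzlori), so the final letter is not what conditions the rule; the last vowel is.
"tabul" has last vowel 'u'. The stems whose last vowel is 'u' (duhgus → duerhgus, mirunus → mierrunus) insert -er- after the first vowel.
The other patterns: stems whose last vowel is 'e' add -et; stems whose last vowel is 'a' delete the last vowel and add -ori.
So tabul → taerbul.

taerbul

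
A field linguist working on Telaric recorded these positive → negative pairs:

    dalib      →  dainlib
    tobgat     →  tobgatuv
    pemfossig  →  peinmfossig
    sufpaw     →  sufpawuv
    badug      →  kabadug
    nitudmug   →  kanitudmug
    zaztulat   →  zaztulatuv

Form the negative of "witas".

"witas" has last vowel 'a'. The stems whose last vowel is 'a' (sufpaw → sufpawuv, zaztulat → zaztulatuv, tobgat → tobgatuv) add -uv.
So witas → witasuv.

witasuv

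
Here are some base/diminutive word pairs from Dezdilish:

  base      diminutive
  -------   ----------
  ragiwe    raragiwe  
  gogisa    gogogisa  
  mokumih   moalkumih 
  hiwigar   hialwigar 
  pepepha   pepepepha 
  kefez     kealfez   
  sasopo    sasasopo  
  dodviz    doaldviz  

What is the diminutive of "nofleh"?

"nofleh" ends in a consonant. The stems ending in a consonant (dodviz → doaldviz, kefez → kealfez, hiwigar → hialwigar) insert -al- after the first vowel.
The other pattern: stems ending in a vowel repeat the first consonant+vowel as a prefix.
So nofleh → noalfleh.

noalfleh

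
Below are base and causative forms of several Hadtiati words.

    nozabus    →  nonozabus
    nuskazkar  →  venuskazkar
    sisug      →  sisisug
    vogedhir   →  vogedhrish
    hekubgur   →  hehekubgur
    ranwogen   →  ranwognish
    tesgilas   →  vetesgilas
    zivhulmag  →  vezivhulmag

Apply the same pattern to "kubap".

vekubap

nozabus and tesgilas both end in -s yet inflect differently (nonozabus, vetesgilas), so the final letter is not what conditions the rule; the last vowel is.
"kubap" has last vowel 'a'. The stems whose last vowel is 'a' (tesgilas → vetesgilas, nuskazkar → venuskazkar, zivhulmag → vezivhulmag) add the prefix ve-.
The other patterns: stems whose last vowel is 'u' repeat the first consonant+vowel as a prefix; stems whose last vowel is 'e' or 'i' delete the last vowel and add -ish.
So kubap → vekubap.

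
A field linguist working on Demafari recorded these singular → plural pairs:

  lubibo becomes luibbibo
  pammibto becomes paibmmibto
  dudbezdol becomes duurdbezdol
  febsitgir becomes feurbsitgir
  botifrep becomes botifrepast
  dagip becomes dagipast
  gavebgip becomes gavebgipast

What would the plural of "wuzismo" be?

pammibto and dudbezdol both have last vowel 'o' yet inflect differently (paibmmibto, duurdbezdol), so the last vowel is not what conditions the rule; the final letter is.
"wuzismo" ends in -o. The stems ending in -o (pammibto → paibmmibto, lubibo → luibbibo) insert -ib- after the first vowel.
So wuzismo → wuibzismo.

wuibzismo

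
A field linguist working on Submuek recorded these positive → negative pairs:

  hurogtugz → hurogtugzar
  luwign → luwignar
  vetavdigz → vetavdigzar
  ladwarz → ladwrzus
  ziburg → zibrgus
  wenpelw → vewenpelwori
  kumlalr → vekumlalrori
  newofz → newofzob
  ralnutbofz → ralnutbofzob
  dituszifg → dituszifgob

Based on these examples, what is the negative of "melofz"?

melofzob

hurogtugz and ladwarz both end in -z yet inflect differently (hurogtugzar, ladwrzus), so the final letter is not what conditions the rule; the second-to-last letter is.
"melofz" has second-to-last letter 'f'. The stems whose second-to-last letter is 'f' (newofz → newofzob, ralnutbofz → ralnutbofzob, dituszifg → dituszifgob) add -ob.
So melofz → melofzob.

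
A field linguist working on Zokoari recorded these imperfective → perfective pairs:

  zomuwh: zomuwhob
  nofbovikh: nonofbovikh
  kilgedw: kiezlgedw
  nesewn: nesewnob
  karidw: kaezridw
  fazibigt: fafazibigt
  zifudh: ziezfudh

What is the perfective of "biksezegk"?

bibiksezegk

zomuwh and zifudh both end in -h yet inflect differently (zomuwhob, ziezfudh), so the final letter is not what conditions the rule; the second-to-last letter is.
"biksezegk" has second-to-last letter 'g'. The one such stem in the data (fazibigt → fafazibigt) repeats the first consonant+vowel as a prefix (as does nofbovikh), so the same rule applies.
The other patterns: stems whose second-to-last letter is 'w' add -ob; stems whose second-to-last letter is 'd' insert -ez- after the first vowel.
So biksezegk → bibiksezegk.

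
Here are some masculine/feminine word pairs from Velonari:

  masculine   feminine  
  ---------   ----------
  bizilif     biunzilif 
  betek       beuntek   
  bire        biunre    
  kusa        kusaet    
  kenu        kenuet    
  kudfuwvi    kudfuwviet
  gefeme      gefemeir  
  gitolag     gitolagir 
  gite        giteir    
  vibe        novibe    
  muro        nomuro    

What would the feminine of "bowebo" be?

bounwebo

"bowebo" begins with b-. The stems beginning with b- (bizilif → biunzilif, betek → beuntek, bire → biunre) insert -un- after the first vowel.
So bowebo → bounwebo.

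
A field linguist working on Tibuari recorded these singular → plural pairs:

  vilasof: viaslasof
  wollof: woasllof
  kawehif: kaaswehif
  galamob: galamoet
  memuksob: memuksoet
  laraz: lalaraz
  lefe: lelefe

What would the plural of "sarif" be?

saasrif

vilasof and galamob both have last vowel 'o' yet inflect differently (viaslasof, galamoet), so the last vowel is not what conditions the rule; the final letter is.
"sarif" ends in -f. The stems ending in -f (vilasof → viaslasof, wollof → woasllof, kawehif → kaaswehif) insert -as- after the first vowel.
The other patterns: stems ending in -b drop the final letter and add -et; stems ending in -e or -z repeat the first consonant+vowel as a prefix.
So sarif → saasrif.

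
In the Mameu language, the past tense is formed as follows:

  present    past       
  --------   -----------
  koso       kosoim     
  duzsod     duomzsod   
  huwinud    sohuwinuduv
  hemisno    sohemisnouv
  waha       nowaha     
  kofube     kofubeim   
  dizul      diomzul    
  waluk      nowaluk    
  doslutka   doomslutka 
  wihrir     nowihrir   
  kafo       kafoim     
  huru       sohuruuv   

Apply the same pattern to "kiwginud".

"kiwginud" begins with k-. The stems beginning with k- (koso → kosoim, kafo → kafoim, kofube → kofubeim) add -im.
So kiwginud → kiwginudim.

kiwginudim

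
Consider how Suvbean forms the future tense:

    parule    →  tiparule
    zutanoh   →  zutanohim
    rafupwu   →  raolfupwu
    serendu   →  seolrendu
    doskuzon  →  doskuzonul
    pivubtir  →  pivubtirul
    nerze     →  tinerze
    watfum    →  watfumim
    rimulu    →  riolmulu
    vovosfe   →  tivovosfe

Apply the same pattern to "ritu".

"ritu" ends in -u. The stems ending in -u (rafupwu → raolfupwu, rimulu → riolmulu, serendu → seolrendu) insert -ol- after the first vowel.
The other patterns: stems ending in -e add the prefix ti-; stems ending in -h or -m add -im; stems ending in -n or -r add -ul.
So ritu → rioltu.

rioltu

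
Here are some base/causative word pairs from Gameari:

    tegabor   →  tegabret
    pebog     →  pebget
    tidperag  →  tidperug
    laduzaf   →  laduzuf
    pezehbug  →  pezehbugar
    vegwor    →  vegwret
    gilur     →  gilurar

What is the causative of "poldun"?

gilur and tegabor both end in -r yet inflect differently (gilurar, tegabret), so the final letter is not what conditions the rule; the last vowel is.
"poldun" has last vowel 'u'. The stems whose last vowel is 'u' (pezehbug → pezehbugar, gilur → gilurar) add -ar.
The other patterns: stems whose last vowel is 'o' delete the last vowel and add -et; stems whose last vowel is 'a' change the last vowel to 'u'.
So poldun → poldunar.

poldunar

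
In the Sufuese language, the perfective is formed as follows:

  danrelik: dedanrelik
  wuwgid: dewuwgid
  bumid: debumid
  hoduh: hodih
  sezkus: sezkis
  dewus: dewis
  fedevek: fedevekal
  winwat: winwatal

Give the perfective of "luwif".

danrelik and fedevek both end in -k yet inflect differently (dedanrelik, fedevekal), so the final letter is not what conditions the rule; the last vowel is.
"luwif" has last vowel 'i'. The stems whose last vowel is 'i' (danrelik → dedanrelik, wuwgid → dewuwgid, bumid → debumid) add the prefix de-.
The other patterns: stems whose last vowel is 'u' change the last vowel to 'i'; stems whose last vowel is 'a' or 'e' add -al.
So luwif → deluwif.

deluwif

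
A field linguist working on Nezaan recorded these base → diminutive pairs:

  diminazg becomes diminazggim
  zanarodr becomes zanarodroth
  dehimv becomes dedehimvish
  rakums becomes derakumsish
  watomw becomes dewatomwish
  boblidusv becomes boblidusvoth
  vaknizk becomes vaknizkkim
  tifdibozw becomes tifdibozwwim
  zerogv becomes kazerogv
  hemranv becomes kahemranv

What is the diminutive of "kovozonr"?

boblidusv and dehimv both end in -v yet inflect differently (boblidusvoth, dedehimvish), so the final letter is not what conditions the rule; the second-to-last letter is.
"kovozonr" has second-to-last letter 'n'. The one such stem in the data (hemranv → kahemranv) adds the prefix ka-, so the same rule applies.
The other patterns: stems whose second-to-last letter is 'd' or 's' add -oth; stems whose second-to-last letter is 'm' add de- … -ish around the stem; stems whose second-to-last letter is 'z' double the final consonant and add -im.
So kovozonr → kakovozonr.

kakovozonr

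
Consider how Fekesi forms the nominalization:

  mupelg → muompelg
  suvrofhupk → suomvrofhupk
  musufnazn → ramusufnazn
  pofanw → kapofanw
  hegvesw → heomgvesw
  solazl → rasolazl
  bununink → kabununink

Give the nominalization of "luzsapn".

pofanw and hegvesw both end in -w yet inflect differently (kapofanw, heomgvesw), so the final letter is not what conditions the rule; the second-to-last letter is.
"luzsapn" has second-to-last letter 'p'. The one such stem in the data (suvrofhupk → suomvrofhupk) inserts -om- after the first vowel (as do mupelg, hegvesw), so the same rule applies.
So luzsapn → luomzsapn.

luomzsapn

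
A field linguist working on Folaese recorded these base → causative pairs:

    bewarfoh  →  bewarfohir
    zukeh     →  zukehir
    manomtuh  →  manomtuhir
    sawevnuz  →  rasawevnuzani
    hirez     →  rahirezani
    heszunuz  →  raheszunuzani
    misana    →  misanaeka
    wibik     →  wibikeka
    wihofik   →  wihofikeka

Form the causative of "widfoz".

manomtuh and sawevnuz both have last vowel 'u' yet inflect differently (manomtuhir, rasawevnuzani), so the last vowel is not what conditions the rule; the final letter is.
"widfoz" ends in -z. The stems ending in -z (sawevnuz → rasawevnuzani, hirez → rahirezani, heszunuz → raheszunuzani) add ra- … -ani around the stem.
So widfoz → rawidfozani.

rawidfozani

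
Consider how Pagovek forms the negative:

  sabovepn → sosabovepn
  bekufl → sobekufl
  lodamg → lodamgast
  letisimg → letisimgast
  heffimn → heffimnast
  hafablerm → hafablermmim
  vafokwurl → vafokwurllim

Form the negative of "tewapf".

sabovepn and heffimn both end in -n yet inflect differently (sosabovepn, heffimnast), so the final letter is not what conditions the rule; the second-to-last letter is.
"tewapf" has second-to-last letter 'p'. The one such stem in the data (sabovepn → sosabovepn) adds the prefix so-, so the same rule applies.
The other patterns: stems whose second-to-last letter is 'm' add -ast; stems whose second-to-last letter is 'r' double the final consonant and add -im.
So tewapf → sotewapf.

sotewapf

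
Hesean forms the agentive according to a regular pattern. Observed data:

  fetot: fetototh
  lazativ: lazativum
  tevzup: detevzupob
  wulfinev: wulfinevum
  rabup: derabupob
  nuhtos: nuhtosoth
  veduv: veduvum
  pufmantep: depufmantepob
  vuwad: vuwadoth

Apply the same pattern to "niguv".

pufmantep and wulfinev both have last vowel 'e' yet inflect differently (depufmantepob, wulfinevum), so the last vowel is not what conditions the rule; the final letter is.
"niguv" ends in -v. The stems ending in -v (lazativ → lazativum, wulfinev → wulfinevum, veduv → veduvum) add -um.
So niguv → niguvum.

niguvum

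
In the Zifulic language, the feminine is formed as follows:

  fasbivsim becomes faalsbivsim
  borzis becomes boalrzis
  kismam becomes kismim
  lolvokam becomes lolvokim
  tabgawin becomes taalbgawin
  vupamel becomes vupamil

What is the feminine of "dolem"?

dolim

"dolem" has last vowel 'e'. The one such stem in the data (vupamel → vupamil) changes the last vowel to 'i' (as do lolvokam, kismam), so the same rule applies.
So dolem → dolim.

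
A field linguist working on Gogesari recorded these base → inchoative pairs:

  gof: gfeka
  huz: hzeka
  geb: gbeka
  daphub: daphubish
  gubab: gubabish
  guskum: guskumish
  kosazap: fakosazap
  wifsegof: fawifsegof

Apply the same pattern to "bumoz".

"bumoz" has 2 vowels. The stems with 2 vowels (daphub → daphubish, gubab → gubabish, guskum → guskumish) add -ish.
The other patterns: stems with 1 vowel delete the last vowel and add -eka; stems with 3 vowels add the prefix fa-.
So bumoz → bumozish.

bumozish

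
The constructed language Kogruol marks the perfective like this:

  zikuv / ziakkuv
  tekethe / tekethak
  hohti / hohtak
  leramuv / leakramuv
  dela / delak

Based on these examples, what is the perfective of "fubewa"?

tekethe and leramuv both have 3 vowels yet inflect differently (tekethak, leakramuv), so the number of vowels is not what conditions the rule; whether the stem ends in a vowel or a consonant is.
"fubewa" ends in a vowel. The stems ending in a vowel (tekethe → tekethak, hohti → hohtak, dela → delak) drop the final letter and add -ak.
The other pattern: stems ending in a consonant insert -ak- after the first vowel.
So fubewa → fubewak.

fubewak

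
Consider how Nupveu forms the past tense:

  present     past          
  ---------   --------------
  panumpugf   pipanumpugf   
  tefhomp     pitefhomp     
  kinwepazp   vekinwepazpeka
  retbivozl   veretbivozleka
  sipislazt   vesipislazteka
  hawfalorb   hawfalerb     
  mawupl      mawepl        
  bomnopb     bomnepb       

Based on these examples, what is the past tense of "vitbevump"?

tefhomp and kinwepazp both end in -p yet inflect differently (pitefhomp, vekinwepazpeka), so the final letter is not what conditions the rule; the second-to-last letter is.
"vitbevump" has second-to-last letter 'm'. The one such stem in the data (tefhomp → pitefhomp) adds the prefix pi-, so the same rule applies.
So vitbevump → pivitbevump.

pivitbevump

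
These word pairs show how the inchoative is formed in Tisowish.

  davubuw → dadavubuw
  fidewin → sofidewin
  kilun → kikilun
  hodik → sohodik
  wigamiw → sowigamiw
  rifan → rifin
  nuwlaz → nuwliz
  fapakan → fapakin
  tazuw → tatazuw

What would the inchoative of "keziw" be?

sokeziw

wigamiw and davubuw both end in -w yet inflect differently (sowigamiw, dadavubuw), so the final letter is not what conditions the rule; the last vowel is.
"keziw" has last vowel 'i'. The stems whose last vowel is 'i' (fidewin → sofidewin, hodik → sohodik, wigamiw → sowigamiw) add the prefix so-.
So keziw → sokeziw.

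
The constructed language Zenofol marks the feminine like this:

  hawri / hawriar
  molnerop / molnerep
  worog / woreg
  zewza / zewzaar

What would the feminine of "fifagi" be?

worog and zewza both have 2 vowels yet inflect differently (woreg, zewzaar), so the number of vowels is not what conditions the rule; the final letter is.
"fifagi" ends in -i. The one such stem in the data (hawri → hawriar) adds -ar, so the same rule applies.
The other pattern: stems ending in -g or -p change the last vowel to 'e'.
So fifagi → fifagiar.

fifagiar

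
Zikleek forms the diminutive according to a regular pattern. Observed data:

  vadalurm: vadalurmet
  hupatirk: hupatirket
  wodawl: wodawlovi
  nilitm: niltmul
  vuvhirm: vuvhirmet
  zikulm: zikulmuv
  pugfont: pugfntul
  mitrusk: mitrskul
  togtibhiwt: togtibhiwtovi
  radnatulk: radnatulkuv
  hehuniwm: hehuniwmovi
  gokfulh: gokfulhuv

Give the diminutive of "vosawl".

vosawlovi

"vosawl" has second-to-last letter 'w'. The stems whose second-to-last letter is 'w' (togtibhiwt → togtibhiwtovi, hehuniwm → hehuniwmovi, wodawl → wodawlovi) add -ovi.
So vosawl → vosawlovi.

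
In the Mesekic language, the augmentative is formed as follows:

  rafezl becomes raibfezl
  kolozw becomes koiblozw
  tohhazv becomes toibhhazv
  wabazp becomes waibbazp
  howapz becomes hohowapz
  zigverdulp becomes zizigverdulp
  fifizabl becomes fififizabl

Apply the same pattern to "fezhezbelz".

wabazp and zigverdulp both end in -p yet inflect differently (waibbazp, zizigverdulp), so the final letter is not what conditions the rule; the second-to-last letter is.
"fezhezbelz" has second-to-last letter 'l'. The one such stem in the data (zigverdulp → zizigverdulp) repeats the first consonant+vowel as a prefix (as do howapz, fifizabl), so the same rule applies.
The other pattern: stems whose second-to-last letter is 'z' insert -ib- after the first vowel.
So fezhezbelz → fefezhezbelz.

fefezhezbelz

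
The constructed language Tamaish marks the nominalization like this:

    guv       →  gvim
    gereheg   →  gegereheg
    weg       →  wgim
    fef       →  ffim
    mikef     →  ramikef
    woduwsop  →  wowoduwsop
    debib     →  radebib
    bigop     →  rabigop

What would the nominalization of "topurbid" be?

fef and mikef both end in -f yet inflect differently (ffim, ramikef), so the final letter is not what conditions the rule; the number of vowels is.
"topurbid" has 3 vowels. The stems with 3 vowels (gereheg → gegereheg, woduwsop → wowoduwsop) repeat the first consonant+vowel as a prefix.
The other patterns: stems with 1 vowel delete the last vowel and add -im; stems with 2 vowels add the prefix ra-.
So topurbid → totopurbid.

totopurbid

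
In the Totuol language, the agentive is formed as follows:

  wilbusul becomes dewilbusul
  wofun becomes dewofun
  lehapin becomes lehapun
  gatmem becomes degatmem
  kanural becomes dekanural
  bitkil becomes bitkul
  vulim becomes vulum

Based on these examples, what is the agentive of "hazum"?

dehazum

bitkil and kanural both end in -l yet inflect differently (bitkul, dekanural), so the final letter is not what conditions the rule; the last vowel is.
"hazum" has last vowel 'u'. The stems whose last vowel is 'u' (wofun → dewofun, wilbusul → dewilbusul) add the prefix de-.
The other pattern: stems whose last vowel is 'i' change the last vowel to 'u'.
So hazum → dehazum.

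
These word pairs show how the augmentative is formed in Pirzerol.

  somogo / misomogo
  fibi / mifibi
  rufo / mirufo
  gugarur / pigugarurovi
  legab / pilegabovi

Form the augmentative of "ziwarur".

somogo and gugarur both have 3 vowels yet inflect differently (misomogo, pigugarurovi), so the number of vowels is not what conditions the rule; whether the stem ends in a vowel or a consonant is.
"ziwarur" ends in a consonant. The stems ending in a consonant (gugarur → pigugarurovi, legab → pilegabovi) add pi- … -ovi around the stem.
So ziwarur → piziwarurovi.

piziwarurovi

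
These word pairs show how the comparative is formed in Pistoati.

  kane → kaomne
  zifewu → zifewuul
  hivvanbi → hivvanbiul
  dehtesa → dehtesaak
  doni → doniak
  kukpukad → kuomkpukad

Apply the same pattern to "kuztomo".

doni and hivvanbi both end in -i yet inflect differently (doniak, hivvanbiul), so the final letter is not what conditions the rule; the first letter is.
"kuztomo" begins with k-. The stems beginning with k- (kukpukad → kuomkpukad, kane → kaomne) insert -om- after the first vowel.
So kuztomo → kuomztomo.

kuomztomo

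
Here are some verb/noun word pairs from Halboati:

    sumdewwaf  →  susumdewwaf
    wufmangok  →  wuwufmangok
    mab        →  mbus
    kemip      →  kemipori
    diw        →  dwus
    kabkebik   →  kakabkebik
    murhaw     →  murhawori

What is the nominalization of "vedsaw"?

diw and murhaw both end in -w yet inflect differently (dwus, murhawori), so the final letter is not what conditions the rule; the number of vowels is.
"vedsaw" has 2 vowels. The stems with 2 vowels (kemip → kemipori, murhaw → murhawori) add -ori.
So vedsaw → vedsawori.

vedsawori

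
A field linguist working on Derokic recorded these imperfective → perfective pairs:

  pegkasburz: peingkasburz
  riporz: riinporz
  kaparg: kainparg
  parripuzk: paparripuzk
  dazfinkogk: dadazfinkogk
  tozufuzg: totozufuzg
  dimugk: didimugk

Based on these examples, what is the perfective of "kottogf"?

"kottogf" has second-to-last letter 'g'. The stems whose second-to-last letter is 'g' (dazfinkogk → dadazfinkogk, dimugk → didimugk) repeat the first consonant+vowel as a prefix.
So kottogf → kokottogf.

kokottogf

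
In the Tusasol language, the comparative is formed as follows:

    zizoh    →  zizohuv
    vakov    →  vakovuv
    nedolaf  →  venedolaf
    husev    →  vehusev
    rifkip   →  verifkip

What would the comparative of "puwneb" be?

vakov and husev both end in -v yet inflect differently (vakovuv, vehusev), so the final letter is not what conditions the rule; the last vowel is.
"puwneb" has last vowel 'e'. The one such stem in the data (husev → vehusev) adds the prefix ve-, so the same rule applies.
So puwneb → vepuwneb.

vepuwneb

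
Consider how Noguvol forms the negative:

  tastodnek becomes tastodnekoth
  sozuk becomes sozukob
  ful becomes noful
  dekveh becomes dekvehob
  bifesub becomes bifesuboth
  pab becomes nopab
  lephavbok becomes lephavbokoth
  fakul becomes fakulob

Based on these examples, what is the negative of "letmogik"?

"letmogik" has 3 vowels. The stems with 3 vowels (tastodnek → tastodnekoth, lephavbok → lephavbokoth, bifesub → bifesuboth) add -oth.
So letmogik → letmogikoth.

letmogikoth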